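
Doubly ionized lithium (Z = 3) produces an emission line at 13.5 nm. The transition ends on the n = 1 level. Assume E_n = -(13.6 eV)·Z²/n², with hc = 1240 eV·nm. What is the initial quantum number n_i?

The photon energy is ΔE = hc/λ = 1240 / 13.5 = 91.85 eV.
With Z = 3, ΔE = 122.4 × (1/n_f² − 1/n_i²), so 1/n_f² − 1/n_i² = 0.7504.
With n_f = 1: 1/n_i² = 1/1 − 0.7504 = 0.2496, so n_i ≈ 2.00.

n_i = 2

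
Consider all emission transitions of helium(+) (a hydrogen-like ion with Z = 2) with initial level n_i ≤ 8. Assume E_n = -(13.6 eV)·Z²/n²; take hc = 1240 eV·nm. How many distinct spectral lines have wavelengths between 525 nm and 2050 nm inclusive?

Enumerate all n_i → n_f pairs with 1 ≤ n_f < n_i ≤ 8 and compute λ = 1240 / [13.6·4·(1/n_f² − 1/n_i²)].
Lines falling in [525, 2050] nm: 7→4 (541.5 nm), 6→4 (656.5 nm), 8→5 (935.1 nm), 5→4 (1013 nm), 7→5 (1163 nm), 6→5 (1865 nm), 8→6 (1876 nm).

7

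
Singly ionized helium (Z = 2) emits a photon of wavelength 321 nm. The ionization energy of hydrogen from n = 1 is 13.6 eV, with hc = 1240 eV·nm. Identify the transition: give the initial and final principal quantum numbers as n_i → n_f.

The photon energy is ΔE = hc/λ = 1240 / 321 = 3.863 eV.
With Z = 2, ΔE = 54.40 × (1/n_f² − 1/n_i²), so 1/n_f² − 1/n_i² = 0.07101.
Trying n_f = 3 gives 1/n_i² = 0.04010, i.e. n_i ≈ 5; this pair matches.

n_i = 5, n_f = 3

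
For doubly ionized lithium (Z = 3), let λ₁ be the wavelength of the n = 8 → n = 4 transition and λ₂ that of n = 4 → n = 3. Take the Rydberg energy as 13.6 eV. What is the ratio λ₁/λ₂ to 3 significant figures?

1.04

λ ∝ 1/ΔE ∝ 1/(1/n_f² − 1/n_i²), and the Z² and hc factors cancel in the ratio.
λ₁/λ₂ = (1/3² − 1/4²)/(1/4² − 1/8²) = 0.04861/0.04688 = 1.04.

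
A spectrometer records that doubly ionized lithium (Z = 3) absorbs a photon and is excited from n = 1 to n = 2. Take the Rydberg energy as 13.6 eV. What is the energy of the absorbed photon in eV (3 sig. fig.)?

The Bohr energies scale as Z², so for Z = 3: E_n = −122.4/n² eV.
E_2 = −122.4/4 = −30.60 eV and E_1 = −122.4/1 = −122.4 eV.
The photon energy is |E_2 − E_1| = 91.8 eV.

91.8 eV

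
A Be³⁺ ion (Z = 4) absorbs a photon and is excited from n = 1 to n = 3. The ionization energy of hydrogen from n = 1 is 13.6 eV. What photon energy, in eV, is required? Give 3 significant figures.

193 eV

The Bohr energies scale as Z², so for Z = 4: E_n = −217.6/n² eV.
E_3 = −217.6/9 = −24.18 eV and E_1 = −217.6/1 = −217.6 eV.
The photon energy is |E_3 − E_1| = 193 eV.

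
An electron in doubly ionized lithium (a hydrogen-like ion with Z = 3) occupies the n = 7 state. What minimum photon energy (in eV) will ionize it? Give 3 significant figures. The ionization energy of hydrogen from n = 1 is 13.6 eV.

2.50 eV

E_n = −13.6 Z²/n² = −122.4/n² eV for Z = 3.
E_7 = −122.4/49 = −2.50 eV, so ionization (to E = 0) requires 2.50 eV.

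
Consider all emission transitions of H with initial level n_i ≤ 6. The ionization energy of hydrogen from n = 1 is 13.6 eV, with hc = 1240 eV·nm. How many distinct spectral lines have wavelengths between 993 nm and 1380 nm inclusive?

2

Enumerate all n_i → n_f pairs with 1 ≤ n_f < n_i ≤ 6 and compute λ = 1240 / [13.6·1·(1/n_f² − 1/n_i²)].
Lines falling in [993, 1380] nm: 6→3 (1094 nm), 5→3 (1282 nm).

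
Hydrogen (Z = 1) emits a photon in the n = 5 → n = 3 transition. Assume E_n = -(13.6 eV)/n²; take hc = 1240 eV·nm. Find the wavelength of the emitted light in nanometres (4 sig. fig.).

ΔE = 13.60 × (1/3² − 1/5²) = 13.60 × 0.07111 = 0.9671 eV.
λ = hc/ΔE = 1240 / 0.9671 = 1282 nm.

1282 nm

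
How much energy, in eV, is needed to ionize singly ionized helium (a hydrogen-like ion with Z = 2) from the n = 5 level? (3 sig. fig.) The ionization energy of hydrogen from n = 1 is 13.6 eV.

2.18 eV

E_n = −13.6 Z²/n² = −54.40/n² eV for Z = 2.
E_5 = −54.40/25 = −2.18 eV, so ionization (to E = 0) requires 2.18 eV.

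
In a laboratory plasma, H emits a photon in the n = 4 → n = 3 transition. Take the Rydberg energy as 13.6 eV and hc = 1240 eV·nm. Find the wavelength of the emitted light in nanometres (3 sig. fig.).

1880 nm

ΔE = 13.60 × (1/3² − 1/4²) = 13.60 × 0.04861 = 0.6611 eV.
λ = hc/ΔE = 1240 / 0.6611 = 1880 nm.
This line belongs to the Paschen series.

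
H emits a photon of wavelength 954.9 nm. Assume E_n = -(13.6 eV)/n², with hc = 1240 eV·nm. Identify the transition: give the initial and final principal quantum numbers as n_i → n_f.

The photon energy is ΔE = hc/λ = 1240 / 954.9 = 1.299 eV.
With Z = 1, ΔE = 13.60 × (1/n_f² − 1/n_i²), so 1/n_f² − 1/n_i² = 0.09548.
Trying n_f = 3 gives 1/n_i² = 0.01563, i.e. n_i ≈ 8; this pair matches.

n_i = 8, n_f = 3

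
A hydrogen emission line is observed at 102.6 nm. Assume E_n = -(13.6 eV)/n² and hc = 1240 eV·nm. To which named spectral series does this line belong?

Lyman

ΔE = 1240/102.6 = 12.09 eV.
This matches 13.6 × (1/1² − 1/3²), so n_f = 1: the Lyman series.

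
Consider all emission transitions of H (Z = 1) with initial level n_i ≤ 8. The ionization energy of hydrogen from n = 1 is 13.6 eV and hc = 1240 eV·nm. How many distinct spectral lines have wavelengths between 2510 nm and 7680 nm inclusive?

Enumerate all n_i → n_f pairs with 1 ≤ n_f < n_i ≤ 8 and compute λ = 1240 / [13.6·1·(1/n_f² − 1/n_i²)].
Lines falling in [2510, 7680] nm: 6→4 (2626 nm), 8→5 (3741 nm), 5→4 (4052 nm), 7→5 (4654 nm), 6→5 (7460 nm), 8→6 (7503 nm).

6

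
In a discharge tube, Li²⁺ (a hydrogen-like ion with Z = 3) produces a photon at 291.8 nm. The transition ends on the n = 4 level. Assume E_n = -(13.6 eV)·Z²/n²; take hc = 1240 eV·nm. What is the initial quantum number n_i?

The photon energy is ΔE = hc/λ = 1240 / 291.8 = 4.249 eV.
With Z = 3, ΔE = 122.4 × (1/n_f² − 1/n_i²), so 1/n_f² − 1/n_i² = 0.03472.
With n_f = 4: 1/n_i² = 1/16 − 0.03472 = 0.02778, so n_i ≈ 6.00.

n_i = 6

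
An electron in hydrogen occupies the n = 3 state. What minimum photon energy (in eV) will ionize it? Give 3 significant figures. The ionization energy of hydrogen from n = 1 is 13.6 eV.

1.51 eV

E_3 = −13.60/9 = −1.51 eV, so ionization (to E = 0) requires 1.51 eV.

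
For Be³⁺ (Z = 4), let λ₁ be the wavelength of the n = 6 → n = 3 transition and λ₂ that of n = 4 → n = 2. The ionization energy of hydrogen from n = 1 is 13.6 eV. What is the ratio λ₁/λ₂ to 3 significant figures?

2.25

λ ∝ 1/ΔE ∝ 1/(1/n_f² − 1/n_i²), and the Z² and hc factors cancel in the ratio.
λ₁/λ₂ = (1/2² − 1/4²)/(1/3² − 1/6²) = 0.1875/0.08333 = 2.25.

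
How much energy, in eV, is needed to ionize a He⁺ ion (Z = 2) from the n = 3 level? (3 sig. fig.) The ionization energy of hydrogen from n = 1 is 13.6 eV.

E_n = −13.6 Z²/n² = −54.40/n² eV for Z = 2.
E_3 = −54.40/9 = −6.04 eV, so ionization (to E = 0) requires 6.04 eV.

6.04 eV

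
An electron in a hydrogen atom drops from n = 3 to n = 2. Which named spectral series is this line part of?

Balmer

The series is set by the lower level: n_f = 2 is the Balmer series.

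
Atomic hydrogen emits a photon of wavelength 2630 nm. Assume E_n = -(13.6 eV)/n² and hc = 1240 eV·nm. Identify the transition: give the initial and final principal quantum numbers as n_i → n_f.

n_i = 6, n_f = 4

The photon energy is ΔE = hc/λ = 1240 / 2630 = 0.4715 eV.
With Z = 1, ΔE = 13.60 × (1/n_f² − 1/n_i²), so 1/n_f² − 1/n_i² = 0.03467.
Trying n_f = 4 gives 1/n_i² = 0.02783, i.e. n_i ≈ 6; this pair matches.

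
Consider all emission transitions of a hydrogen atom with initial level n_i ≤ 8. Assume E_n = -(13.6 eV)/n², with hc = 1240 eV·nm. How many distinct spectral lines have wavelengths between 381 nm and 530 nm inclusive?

Enumerate all n_i → n_f pairs with 1 ≤ n_f < n_i ≤ 8 and compute λ = 1240 / [13.6·1·(1/n_f² − 1/n_i²)].
Lines falling in [381, 530] nm: 8→2 (389.0 nm), 7→2 (397.1 nm), 6→2 (410.3 nm), 5→2 (434.2 nm), 4→2 (486.3 nm).

5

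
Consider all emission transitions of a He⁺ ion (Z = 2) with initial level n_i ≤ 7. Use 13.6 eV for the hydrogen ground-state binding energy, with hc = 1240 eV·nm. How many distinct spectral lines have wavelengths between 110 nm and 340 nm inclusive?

Enumerate all n_i → n_f pairs with 1 ≤ n_f < n_i ≤ 7 and compute λ = 1240 / [13.6·4·(1/n_f² − 1/n_i²)].
Lines falling in [110, 340] nm: 4→2 (121.6 nm), 3→2 (164.1 nm), 7→3 (251.3 nm), 6→3 (273.5 nm), 5→3 (320.5 nm).

5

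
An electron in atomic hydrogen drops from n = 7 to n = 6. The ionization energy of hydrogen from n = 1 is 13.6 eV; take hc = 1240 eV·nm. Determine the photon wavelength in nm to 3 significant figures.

12400 nm

ΔE = 13.60 × (1/6² − 1/7²) = 13.60 × 0.007370 = 0.1002 eV.
λ = hc/ΔE = 1240 / 0.1002 = 12400 nm.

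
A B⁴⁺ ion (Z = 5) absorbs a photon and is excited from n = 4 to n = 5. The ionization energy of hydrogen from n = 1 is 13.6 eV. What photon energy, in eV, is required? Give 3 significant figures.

The Bohr energies scale as Z², so for Z = 5: E_n = −340.0/n² eV.
E_5 = −340.0/25 = −13.60 eV and E_4 = −340.0/16 = −21.25 eV.
The photon energy is |E_5 − E_4| = 7.65 eV.

7.65 eV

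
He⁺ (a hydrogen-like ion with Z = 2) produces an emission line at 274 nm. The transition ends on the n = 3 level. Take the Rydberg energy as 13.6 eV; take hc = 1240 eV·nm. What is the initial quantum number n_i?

n_i = 6

The photon energy is ΔE = hc/λ = 1240 / 274 = 4.526 eV.
With Z = 2, ΔE = 54.40 × (1/n_f² − 1/n_i²), so 1/n_f² − 1/n_i² = 0.08319.
With n_f = 3: 1/n_i² = 1/9 − 0.08319 = 0.02792, so n_i ≈ 5.98.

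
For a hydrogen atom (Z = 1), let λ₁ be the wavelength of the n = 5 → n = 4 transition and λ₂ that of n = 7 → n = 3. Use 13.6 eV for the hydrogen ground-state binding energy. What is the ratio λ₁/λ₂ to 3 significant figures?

4.03

λ ∝ 1/ΔE ∝ 1/(1/n_f² − 1/n_i²), and the Z² and hc factors cancel in the ratio.
λ₁/λ₂ = (1/3² − 1/7²)/(1/4² − 1/5²) = 0.09070/0.02250 = 4.03.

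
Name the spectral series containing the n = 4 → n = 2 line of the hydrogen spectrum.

Balmer

The series is set by the lower level: n_f = 2 is the Balmer series.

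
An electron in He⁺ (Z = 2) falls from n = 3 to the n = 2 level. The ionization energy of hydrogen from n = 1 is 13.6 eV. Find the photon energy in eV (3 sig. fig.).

The Bohr energies scale as Z², so for Z = 2: E_n = −54.40/n² eV.
E_3 = −54.40/9 = −6.044 eV and E_2 = −54.40/4 = −13.60 eV.
The photon energy is |E_3 − E_2| = 7.56 eV.

7.56 eV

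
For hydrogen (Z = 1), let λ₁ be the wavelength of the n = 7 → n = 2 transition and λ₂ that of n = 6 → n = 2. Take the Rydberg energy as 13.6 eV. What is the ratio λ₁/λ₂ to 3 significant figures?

0.968

λ ∝ 1/ΔE ∝ 1/(1/n_f² − 1/n_i²), and the Z² and hc factors cancel in the ratio.
λ₁/λ₂ = (1/2² − 1/6²)/(1/2² − 1/7²) = 0.2222/0.2296 = 0.968.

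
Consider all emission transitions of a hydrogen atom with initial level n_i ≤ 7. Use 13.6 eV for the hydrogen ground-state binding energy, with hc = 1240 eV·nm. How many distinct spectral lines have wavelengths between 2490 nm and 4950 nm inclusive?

Enumerate all n_i → n_f pairs with 1 ≤ n_f < n_i ≤ 7 and compute λ = 1240 / [13.6·1·(1/n_f² − 1/n_i²)].
Lines falling in [2490, 4950] nm: 6→4 (2626 nm), 5→4 (4052 nm), 7→5 (4654 nm).

3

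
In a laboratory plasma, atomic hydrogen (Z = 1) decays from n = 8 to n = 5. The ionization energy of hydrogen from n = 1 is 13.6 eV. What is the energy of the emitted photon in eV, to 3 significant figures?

E_8 = −13.60/64 = −0.2125 eV and E_5 = −13.60/25 = −0.5440 eV.
The photon energy is |E_8 − E_5| = 0.332 eV.

0.332 eV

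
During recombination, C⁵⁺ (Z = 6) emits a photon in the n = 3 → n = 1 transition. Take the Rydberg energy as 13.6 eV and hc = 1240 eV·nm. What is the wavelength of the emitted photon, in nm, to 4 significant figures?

For Z = 6 the level energies scale as Z², so the effective Rydberg energy is 13.6 × 36 = 489.6 eV.
ΔE = 489.6 × (1/1² − 1/3²) = 489.6 × 0.8889 = 435.2 eV.
λ = hc/ΔE = 1240 / 435.2 = 2.849 nm.

2.849 nm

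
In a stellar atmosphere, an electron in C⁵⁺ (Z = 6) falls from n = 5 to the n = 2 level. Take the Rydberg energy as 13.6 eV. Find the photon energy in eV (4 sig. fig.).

102.8 eV

The Bohr energies scale as Z², so for Z = 6: E_n = −489.6/n² eV.
E_5 = −489.6/25 = −19.58 eV and E_2 = −489.6/4 = −122.4 eV.
The photon energy is |E_5 − E_2| = 102.8 eV.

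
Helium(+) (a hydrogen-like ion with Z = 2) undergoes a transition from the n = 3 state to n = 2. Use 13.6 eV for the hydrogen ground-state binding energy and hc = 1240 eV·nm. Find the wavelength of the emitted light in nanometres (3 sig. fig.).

164 nm

For Z = 2 the level energies scale as Z², so the effective Rydberg energy is 13.6 × 4 = 54.40 eV.
ΔE = 54.40 × (1/2² − 1/3²) = 54.40 × 0.1389 = 7.556 eV.
λ = hc/ΔE = 1240 / 7.556 = 164 nm.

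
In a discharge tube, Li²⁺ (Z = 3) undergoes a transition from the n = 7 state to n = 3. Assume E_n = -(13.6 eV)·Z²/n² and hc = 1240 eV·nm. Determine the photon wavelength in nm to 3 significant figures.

112 nm

For Z = 3 the level energies scale as Z², so the effective Rydberg energy is 13.6 × 9 = 122.4 eV.
ΔE = 122.4 × (1/3² − 1/7²) = 122.4 × 0.09070 = 11.10 eV.
λ = hc/ΔE = 1240 / 11.10 = 112 nm.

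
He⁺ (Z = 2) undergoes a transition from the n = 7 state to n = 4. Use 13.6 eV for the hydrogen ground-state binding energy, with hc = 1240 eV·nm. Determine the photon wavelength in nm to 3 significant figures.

542 nm

For Z = 2 the level energies scale as Z², so the effective Rydberg energy is 13.6 × 4 = 54.40 eV.
ΔE = 54.40 × (1/4² − 1/7²) = 54.40 × 0.04209 = 2.290 eV.
λ = hc/ΔE = 1240 / 2.290 = 542 nm.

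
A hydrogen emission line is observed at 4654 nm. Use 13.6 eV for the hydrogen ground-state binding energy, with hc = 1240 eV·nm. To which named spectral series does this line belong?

Pfund

ΔE = 1240/4654 = 0.2664 eV.
This matches 13.6 × (1/5² − 1/7²), so n_f = 5: the Pfund series.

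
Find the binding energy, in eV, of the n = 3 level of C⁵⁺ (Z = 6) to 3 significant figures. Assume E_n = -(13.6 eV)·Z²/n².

E_n = −13.6 Z²/n² = −489.6/n² eV for Z = 6.
E_3 = −489.6/9 = −54.4 eV, so ionization (to E = 0) requires 54.4 eV.

54.4 eV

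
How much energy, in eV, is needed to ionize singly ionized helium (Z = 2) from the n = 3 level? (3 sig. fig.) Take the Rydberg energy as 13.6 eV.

E_n = −13.6 Z²/n² = −54.40/n² eV for Z = 2.
E_3 = −54.40/9 = −6.04 eV, so ionization (to E = 0) requires 6.04 eV.

6.04 eV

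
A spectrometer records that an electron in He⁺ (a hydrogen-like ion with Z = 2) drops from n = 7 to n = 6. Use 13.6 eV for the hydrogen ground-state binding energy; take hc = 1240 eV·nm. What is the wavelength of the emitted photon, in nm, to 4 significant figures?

3093 nm

For Z = 2 the level energies scale as Z², so the effective Rydberg energy is 13.6 × 4 = 54.40 eV.
ΔE = 54.40 × (1/6² − 1/7²) = 54.40 × 0.007370 = 0.4009 eV.
λ = hc/ΔE = 1240 / 0.4009 = 3093 nm.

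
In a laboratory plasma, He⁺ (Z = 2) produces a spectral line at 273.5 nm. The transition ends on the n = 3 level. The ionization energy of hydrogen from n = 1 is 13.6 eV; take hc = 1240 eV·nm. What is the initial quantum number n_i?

The photon energy is ΔE = hc/λ = 1240 / 273.5 = 4.534 eV.
With Z = 2, ΔE = 54.40 × (1/n_f² − 1/n_i²), so 1/n_f² − 1/n_i² = 0.08334.
With n_f = 3: 1/n_i² = 1/9 − 0.08334 = 0.02777, so n_i ≈ 6.00.

n_i = 6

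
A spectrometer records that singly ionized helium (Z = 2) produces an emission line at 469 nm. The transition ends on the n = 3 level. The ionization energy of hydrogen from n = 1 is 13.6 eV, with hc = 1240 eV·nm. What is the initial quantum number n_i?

n_i = 4

The photon energy is ΔE = hc/λ = 1240 / 469 = 2.644 eV.
With Z = 2, ΔE = 54.40 × (1/n_f² − 1/n_i²), so 1/n_f² − 1/n_i² = 0.04860.
With n_f = 3: 1/n_i² = 1/9 − 0.04860 = 0.06251, so n_i ≈ 4.00.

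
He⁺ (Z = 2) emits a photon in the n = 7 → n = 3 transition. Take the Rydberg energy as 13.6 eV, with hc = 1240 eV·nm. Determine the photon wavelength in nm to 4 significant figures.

251.3 nm

For Z = 2 the level energies scale as Z², so the effective Rydberg energy is 13.6 × 4 = 54.40 eV.
ΔE = 54.40 × (1/3² − 1/7²) = 54.40 × 0.09070 = 4.934 eV.
λ = hc/ΔE = 1240 / 4.934 = 251.3 nm.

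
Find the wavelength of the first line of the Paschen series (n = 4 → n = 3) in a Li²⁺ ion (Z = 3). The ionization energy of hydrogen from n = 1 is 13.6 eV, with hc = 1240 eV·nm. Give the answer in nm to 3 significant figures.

The Paschen series terminates on n_f = 3; the first line has n_i = 3+1 = 4.
ΔE = 122.4 × (1/3² − 1/4²) = 5.950 eV.
λ = 1240 / 5.950 = 208 nm.

208 nm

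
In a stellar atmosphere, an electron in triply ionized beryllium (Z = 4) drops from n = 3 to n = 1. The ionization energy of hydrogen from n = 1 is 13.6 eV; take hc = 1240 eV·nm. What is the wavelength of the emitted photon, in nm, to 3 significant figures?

For Z = 4 the level energies scale as Z², so the effective Rydberg energy is 13.6 × 16 = 217.6 eV.
ΔE = 217.6 × (1/1² − 1/3²) = 217.6 × 0.8889 = 193.4 eV.
λ = hc/ΔE = 1240 / 193.4 = 6.41 nm.

6.41 nm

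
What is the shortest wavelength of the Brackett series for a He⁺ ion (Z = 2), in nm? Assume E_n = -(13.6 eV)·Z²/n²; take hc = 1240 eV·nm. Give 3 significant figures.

The Brackett series has lower level n_f = 4; the series limit corresponds to n_i → ∞.
ΔE_max = 13.6 × 4 / 4² = 3.400 eV.
λ_min = 1240 / 3.400 = 365 nm.

365 nm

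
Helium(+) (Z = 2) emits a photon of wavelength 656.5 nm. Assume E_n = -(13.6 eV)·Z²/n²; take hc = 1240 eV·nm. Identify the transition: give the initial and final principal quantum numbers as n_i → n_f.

n_i = 6, n_f = 4

The photon energy is ΔE = hc/λ = 1240 / 656.5 = 1.889 eV.
With Z = 2, ΔE = 54.40 × (1/n_f² − 1/n_i²), so 1/n_f² − 1/n_i² = 0.03472.
Trying n_f = 4 gives 1/n_i² = 0.02778, i.e. n_i ≈ 6; this pair matches.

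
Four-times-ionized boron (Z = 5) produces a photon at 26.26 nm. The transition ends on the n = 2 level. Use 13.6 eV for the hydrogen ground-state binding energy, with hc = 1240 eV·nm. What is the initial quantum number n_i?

The photon energy is ΔE = hc/λ = 1240 / 26.26 = 47.22 eV.
With Z = 5, ΔE = 340.0 × (1/n_f² − 1/n_i²), so 1/n_f² − 1/n_i² = 0.1389.
With n_f = 2: 1/n_i² = 1/4 − 0.1389 = 0.1111, so n_i ≈ 3.00.

n_i = 3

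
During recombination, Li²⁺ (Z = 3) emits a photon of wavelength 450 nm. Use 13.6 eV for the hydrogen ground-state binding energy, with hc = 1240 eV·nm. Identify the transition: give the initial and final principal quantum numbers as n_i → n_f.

The photon energy is ΔE = hc/λ = 1240 / 450 = 2.756 eV.
With Z = 3, ΔE = 122.4 × (1/n_f² − 1/n_i²), so 1/n_f² − 1/n_i² = 0.02251.
Trying n_f = 4 gives 1/n_i² = 0.03999, i.e. n_i ≈ 5; this pair matches.

n_i = 5, n_f = 4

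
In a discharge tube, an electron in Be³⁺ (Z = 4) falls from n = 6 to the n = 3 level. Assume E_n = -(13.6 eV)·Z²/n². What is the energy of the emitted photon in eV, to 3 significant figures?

18.1 eV

The Bohr energies scale as Z², so for Z = 4: E_n = −217.6/n² eV.
E_6 = −217.6/36 = −6.044 eV and E_3 = −217.6/9 = −24.18 eV.
The photon energy is |E_6 − E_3| = 18.1 eV.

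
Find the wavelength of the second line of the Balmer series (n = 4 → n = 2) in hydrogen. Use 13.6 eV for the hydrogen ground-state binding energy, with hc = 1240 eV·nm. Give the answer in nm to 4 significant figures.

486.3 nm

The Balmer series terminates on n_f = 2; the second line has n_i = 2+2 = 4.
ΔE = 13.60 × (1/2² − 1/4²) = 2.550 eV.
λ = 1240 / 2.550 = 486.3 nm.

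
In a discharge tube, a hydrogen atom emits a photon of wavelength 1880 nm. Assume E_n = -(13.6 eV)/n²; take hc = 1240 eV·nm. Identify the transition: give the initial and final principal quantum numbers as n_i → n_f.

n_i = 4, n_f = 3

The photon energy is ΔE = hc/λ = 1240 / 1880 = 0.6596 eV.
With Z = 1, ΔE = 13.60 × (1/n_f² − 1/n_i²), so 1/n_f² − 1/n_i² = 0.04850.
Trying n_f = 3 gives 1/n_i² = 0.06261, i.e. n_i ≈ 4; this pair matches.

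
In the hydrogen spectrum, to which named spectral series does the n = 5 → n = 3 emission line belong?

Paschen

The series is set by the lower level: n_f = 3 is the Paschen series.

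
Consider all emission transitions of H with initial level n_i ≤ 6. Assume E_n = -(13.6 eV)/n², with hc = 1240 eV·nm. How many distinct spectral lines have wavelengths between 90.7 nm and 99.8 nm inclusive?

Enumerate all n_i → n_f pairs with 1 ≤ n_f < n_i ≤ 6 and compute λ = 1240 / [13.6·1·(1/n_f² − 1/n_i²)].
Lines falling in [90.7, 99.8] nm: 6→1 (93.78 nm), 5→1 (94.98 nm), 4→1 (97.25 nm).

3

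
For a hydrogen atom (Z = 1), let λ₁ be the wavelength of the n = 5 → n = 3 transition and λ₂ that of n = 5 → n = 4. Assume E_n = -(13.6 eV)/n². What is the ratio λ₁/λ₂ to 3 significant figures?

0.316

λ ∝ 1/ΔE ∝ 1/(1/n_f² − 1/n_i²), and the Z² and hc factors cancel in the ratio.
λ₁/λ₂ = (1/4² − 1/5²)/(1/3² − 1/5²) = 0.02250/0.07111 = 0.316.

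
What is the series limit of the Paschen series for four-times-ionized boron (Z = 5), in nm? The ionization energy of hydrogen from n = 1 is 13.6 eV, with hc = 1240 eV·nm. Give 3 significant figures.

32.8 nm

The Paschen series has lower level n_f = 3; the series limit corresponds to n_i → ∞.
ΔE_max = 13.6 × 25 / 3² = 37.78 eV.
λ_min = 1240 / 37.78 = 32.8 nm.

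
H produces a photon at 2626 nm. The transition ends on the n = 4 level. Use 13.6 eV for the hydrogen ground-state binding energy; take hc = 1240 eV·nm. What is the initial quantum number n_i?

n_i = 6

The photon energy is ΔE = hc/λ = 1240 / 2626 = 0.4722 eV.
With Z = 1, ΔE = 13.60 × (1/n_f² − 1/n_i²), so 1/n_f² − 1/n_i² = 0.03472.
With n_f = 4: 1/n_i² = 1/16 − 0.03472 = 0.02778, so n_i ≈ 6.00.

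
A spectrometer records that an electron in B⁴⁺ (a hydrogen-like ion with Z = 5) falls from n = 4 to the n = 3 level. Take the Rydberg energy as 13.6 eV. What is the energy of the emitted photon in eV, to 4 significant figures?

The Bohr energies scale as Z², so for Z = 5: E_n = −340.0/n² eV.
E_4 = −340.0/16 = −21.25 eV and E_3 = −340.0/9 = −37.78 eV.
The photon energy is |E_4 − E_3| = 16.53 eV.

16.53 eV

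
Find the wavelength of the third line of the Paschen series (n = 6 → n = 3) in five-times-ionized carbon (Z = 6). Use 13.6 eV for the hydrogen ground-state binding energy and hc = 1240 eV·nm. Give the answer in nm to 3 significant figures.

The Paschen series terminates on n_f = 3; the third line has n_i = 3+3 = 6.
ΔE = 489.6 × (1/3² − 1/6²) = 40.80 eV.
λ = 1240 / 40.80 = 30.4 nm.

30.4 nm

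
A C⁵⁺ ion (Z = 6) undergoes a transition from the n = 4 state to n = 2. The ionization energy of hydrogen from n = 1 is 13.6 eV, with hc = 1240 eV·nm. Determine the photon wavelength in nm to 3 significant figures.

13.5 nm

For Z = 6 the level energies scale as Z², so the effective Rydberg energy is 13.6 × 36 = 489.6 eV.
ΔE = 489.6 × (1/2² − 1/4²) = 489.6 × 0.1875 = 91.80 eV.
λ = hc/ΔE = 1240 / 91.80 = 13.5 nm.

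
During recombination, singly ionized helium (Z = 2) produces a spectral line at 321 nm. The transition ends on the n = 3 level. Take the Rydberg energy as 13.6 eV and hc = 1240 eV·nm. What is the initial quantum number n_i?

The photon energy is ΔE = hc/λ = 1240 / 321 = 3.863 eV.
With Z = 2, ΔE = 54.40 × (1/n_f² − 1/n_i²), so 1/n_f² − 1/n_i² = 0.07101.
With n_f = 3: 1/n_i² = 1/9 − 0.07101 = 0.04010, so n_i ≈ 4.99.

n_i = 5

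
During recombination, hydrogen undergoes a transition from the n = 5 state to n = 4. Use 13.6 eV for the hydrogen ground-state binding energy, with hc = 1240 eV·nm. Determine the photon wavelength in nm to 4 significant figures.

ΔE = 13.60 × (1/4² − 1/5²) = 13.60 × 0.02250 = 0.3060 eV.
λ = hc/ΔE = 1240 / 0.3060 = 4052 nm.
This line belongs to the Brackett series.

4052 nm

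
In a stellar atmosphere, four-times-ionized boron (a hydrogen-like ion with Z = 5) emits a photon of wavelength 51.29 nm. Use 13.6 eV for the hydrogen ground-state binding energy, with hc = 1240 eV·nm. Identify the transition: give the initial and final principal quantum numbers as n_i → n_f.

n_i = 5, n_f = 3

The photon energy is ΔE = hc/λ = 1240 / 51.29 = 24.18 eV.
With Z = 5, ΔE = 340.0 × (1/n_f² − 1/n_i²), so 1/n_f² − 1/n_i² = 0.07111.
Trying n_f = 3 gives 1/n_i² = 0.04000, i.e. n_i ≈ 5; this pair matches.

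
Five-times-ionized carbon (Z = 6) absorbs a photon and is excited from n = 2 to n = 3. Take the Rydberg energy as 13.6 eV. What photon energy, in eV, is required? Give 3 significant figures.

68.0 eV

The Bohr energies scale as Z², so for Z = 6: E_n = −489.6/n² eV.
E_3 = −489.6/9 = −54.40 eV and E_2 = −489.6/4 = −122.4 eV.
The photon energy is |E_3 − E_2| = 68.0 eV.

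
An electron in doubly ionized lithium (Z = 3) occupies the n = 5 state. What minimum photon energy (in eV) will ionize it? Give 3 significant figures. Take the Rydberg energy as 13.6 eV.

E_n = −13.6 Z²/n² = −122.4/n² eV for Z = 3.
E_5 = −122.4/25 = −4.90 eV, so ionization (to E = 0) requires 4.90 eV.

4.90 eV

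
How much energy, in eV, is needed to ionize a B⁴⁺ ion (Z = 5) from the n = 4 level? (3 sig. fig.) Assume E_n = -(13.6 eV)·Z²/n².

21.3 eV

E_n = −13.6 Z²/n² = −340.0/n² eV for Z = 5.
E_4 = −340.0/16 = −21.3 eV, so ionization (to E = 0) requires 21.3 eV.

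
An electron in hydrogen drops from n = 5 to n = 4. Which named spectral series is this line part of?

The series is set by the lower level: n_f = 4 is the Brackett series.

Brackett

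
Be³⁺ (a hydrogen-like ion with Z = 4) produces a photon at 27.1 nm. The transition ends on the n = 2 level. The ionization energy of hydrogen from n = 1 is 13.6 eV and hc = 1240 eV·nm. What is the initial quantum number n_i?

The photon energy is ΔE = hc/λ = 1240 / 27.1 = 45.76 eV.
With Z = 4, ΔE = 217.6 × (1/n_f² − 1/n_i²), so 1/n_f² − 1/n_i² = 0.2103.
With n_f = 2: 1/n_i² = 1/4 − 0.2103 = 0.03972, so n_i ≈ 5.02.

n_i = 5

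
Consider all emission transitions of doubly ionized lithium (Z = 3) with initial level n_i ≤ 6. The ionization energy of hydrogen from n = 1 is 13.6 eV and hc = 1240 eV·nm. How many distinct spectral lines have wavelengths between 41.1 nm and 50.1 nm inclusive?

2

Enumerate all n_i → n_f pairs with 1 ≤ n_f < n_i ≤ 6 and compute λ = 1240 / [13.6·9·(1/n_f² − 1/n_i²)].
Lines falling in [41.1, 50.1] nm: 6→2 (45.59 nm), 5→2 (48.24 nm).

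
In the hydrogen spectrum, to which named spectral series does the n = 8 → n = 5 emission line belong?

The series is set by the lower level: n_f = 5 is the Pfund series.

Pfund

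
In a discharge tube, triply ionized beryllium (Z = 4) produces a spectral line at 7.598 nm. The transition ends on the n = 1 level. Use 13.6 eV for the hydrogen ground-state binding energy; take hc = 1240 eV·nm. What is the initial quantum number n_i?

n_i = 2

The photon energy is ΔE = hc/λ = 1240 / 7.598 = 163.2 eV.
With Z = 4, ΔE = 217.6 × (1/n_f² − 1/n_i²), so 1/n_f² − 1/n_i² = 0.7500.
With n_f = 1: 1/n_i² = 1/1 − 0.7500 = 0.2500, so n_i ≈ 2.00.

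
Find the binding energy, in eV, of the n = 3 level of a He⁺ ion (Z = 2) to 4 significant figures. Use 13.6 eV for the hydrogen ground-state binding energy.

E_n = −13.6 Z²/n² = −54.40/n² eV for Z = 2.
E_3 = −54.40/9 = −6.044 eV, so ionization (to E = 0) requires 6.044 eV.

6.044 eV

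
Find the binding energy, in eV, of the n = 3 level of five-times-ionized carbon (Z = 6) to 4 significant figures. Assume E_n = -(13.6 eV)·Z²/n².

E_n = −13.6 Z²/n² = −489.6/n² eV for Z = 6.
E_3 = −489.6/9 = −54.40 eV, so ionization (to E = 0) requires 54.40 eV.

54.40 eV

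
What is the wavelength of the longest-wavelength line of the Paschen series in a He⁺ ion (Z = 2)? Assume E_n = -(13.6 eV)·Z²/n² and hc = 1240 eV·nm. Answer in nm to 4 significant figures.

The Paschen series terminates on n_f = 3; the first line has n_i = 3+1 = 4.
ΔE = 54.40 × (1/3² − 1/4²) = 2.644 eV.
λ = 1240 / 2.644 = 468.9 nm.

468.9 nm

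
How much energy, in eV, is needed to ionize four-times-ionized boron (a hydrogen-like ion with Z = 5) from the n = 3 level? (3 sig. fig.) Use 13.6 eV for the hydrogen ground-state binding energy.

37.8 eV

E_n = −13.6 Z²/n² = −340.0/n² eV for Z = 5.
E_3 = −340.0/9 = −37.8 eV, so ionization (to E = 0) requires 37.8 eV.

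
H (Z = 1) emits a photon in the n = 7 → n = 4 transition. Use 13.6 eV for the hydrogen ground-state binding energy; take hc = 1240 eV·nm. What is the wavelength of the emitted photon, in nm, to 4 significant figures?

2166 nm

ΔE = 13.60 × (1/4² − 1/7²) = 13.60 × 0.04209 = 0.5724 eV.
λ = hc/ΔE = 1240 / 0.5724 = 2166 nm.
This line belongs to the Brackett series.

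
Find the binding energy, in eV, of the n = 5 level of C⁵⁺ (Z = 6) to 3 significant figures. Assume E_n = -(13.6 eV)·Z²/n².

19.6 eV

E_n = −13.6 Z²/n² = −489.6/n² eV for Z = 6.
E_5 = −489.6/25 = −19.6 eV, so ionization (to E = 0) requires 19.6 eV.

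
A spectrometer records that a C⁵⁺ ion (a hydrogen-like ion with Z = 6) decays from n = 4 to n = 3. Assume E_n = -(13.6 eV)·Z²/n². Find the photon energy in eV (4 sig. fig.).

23.80 eV

The Bohr energies scale as Z², so for Z = 6: E_n = −489.6/n² eV.
E_4 = −489.6/16 = −30.60 eV and E_3 = −489.6/9 = −54.40 eV.
The photon energy is |E_4 − E_3| = 23.80 eV.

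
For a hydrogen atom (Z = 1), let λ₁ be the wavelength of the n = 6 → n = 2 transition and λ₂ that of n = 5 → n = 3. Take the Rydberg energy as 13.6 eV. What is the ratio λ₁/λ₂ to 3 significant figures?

λ ∝ 1/ΔE ∝ 1/(1/n_f² − 1/n_i²), and the Z² and hc factors cancel in the ratio.
λ₁/λ₂ = (1/3² − 1/5²)/(1/2² − 1/6²) = 0.07111/0.2222 = 0.320.

0.320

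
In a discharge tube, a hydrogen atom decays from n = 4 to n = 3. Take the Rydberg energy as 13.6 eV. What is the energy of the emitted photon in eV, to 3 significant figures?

E_4 = −13.60/16 = −0.8500 eV and E_3 = −13.60/9 = −1.511 eV.
The photon energy is |E_4 − E_3| = 0.661 eV.

0.661 eV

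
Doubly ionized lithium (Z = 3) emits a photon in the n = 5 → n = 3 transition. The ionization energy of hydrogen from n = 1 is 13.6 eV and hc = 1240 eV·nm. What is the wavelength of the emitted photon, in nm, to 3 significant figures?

For Z = 3 the level energies scale as Z², so the effective Rydberg energy is 13.6 × 9 = 122.4 eV.
ΔE = 122.4 × (1/3² − 1/5²) = 122.4 × 0.07111 = 8.704 eV.
λ = hc/ΔE = 1240 / 8.704 = 142 nm.

142 nm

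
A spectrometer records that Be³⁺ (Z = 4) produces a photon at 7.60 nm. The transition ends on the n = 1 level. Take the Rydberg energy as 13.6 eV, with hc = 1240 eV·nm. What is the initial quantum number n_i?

n_i = 2

The photon energy is ΔE = hc/λ = 1240 / 7.60 = 163.2 eV.
With Z = 4, ΔE = 217.6 × (1/n_f² − 1/n_i²), so 1/n_f² − 1/n_i² = 0.7498.
With n_f = 1: 1/n_i² = 1/1 − 0.7498 = 0.2502, so n_i ≈ 2.00.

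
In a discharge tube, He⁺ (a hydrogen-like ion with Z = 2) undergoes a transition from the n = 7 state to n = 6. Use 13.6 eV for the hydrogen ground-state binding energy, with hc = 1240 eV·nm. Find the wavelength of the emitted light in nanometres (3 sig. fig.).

For Z = 2 the level energies scale as Z², so the effective Rydberg energy is 13.6 × 4 = 54.40 eV.
ΔE = 54.40 × (1/6² − 1/7²) = 54.40 × 0.007370 = 0.4009 eV.
λ = hc/ΔE = 1240 / 0.4009 = 3090 nm.

3090 nm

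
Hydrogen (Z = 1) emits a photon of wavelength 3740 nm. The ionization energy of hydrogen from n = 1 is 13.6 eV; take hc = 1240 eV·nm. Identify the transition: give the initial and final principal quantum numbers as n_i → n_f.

The photon energy is ΔE = hc/λ = 1240 / 3740 = 0.3316 eV.
With Z = 1, ΔE = 13.60 × (1/n_f² − 1/n_i²), so 1/n_f² − 1/n_i² = 0.02438.
Trying n_f = 5 gives 1/n_i² = 0.01562, i.e. n_i ≈ 8; this pair matches.

n_i = 8, n_f = 5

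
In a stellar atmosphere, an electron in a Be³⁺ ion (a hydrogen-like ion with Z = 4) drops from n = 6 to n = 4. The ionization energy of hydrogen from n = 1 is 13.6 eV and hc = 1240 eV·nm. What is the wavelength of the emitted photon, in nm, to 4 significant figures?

164.1 nm

For Z = 4 the level energies scale as Z², so the effective Rydberg energy is 13.6 × 16 = 217.6 eV.
ΔE = 217.6 × (1/4² − 1/6²) = 217.6 × 0.03472 = 7.556 eV.
λ = hc/ΔE = 1240 / 7.556 = 164.1 nm.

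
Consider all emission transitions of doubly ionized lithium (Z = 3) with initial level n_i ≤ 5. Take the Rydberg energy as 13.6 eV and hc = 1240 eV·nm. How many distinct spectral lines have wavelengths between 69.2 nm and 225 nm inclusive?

Enumerate all n_i → n_f pairs with 1 ≤ n_f < n_i ≤ 5 and compute λ = 1240 / [13.6·9·(1/n_f² − 1/n_i²)].
Lines falling in [69.2, 225] nm: 3→2 (72.94 nm), 5→3 (142.5 nm), 4→3 (208.4 nm).

3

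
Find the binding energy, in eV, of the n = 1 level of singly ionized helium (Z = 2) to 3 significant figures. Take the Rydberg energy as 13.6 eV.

E_n = −13.6 Z²/n² = −54.40/n² eV for Z = 2.
E_1 = −54.40/1 = −54.4 eV, so ionization (to E = 0) requires 54.4 eV.

54.4 eV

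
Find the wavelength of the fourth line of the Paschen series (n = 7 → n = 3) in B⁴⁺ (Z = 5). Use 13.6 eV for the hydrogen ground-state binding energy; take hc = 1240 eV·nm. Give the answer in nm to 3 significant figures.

40.2 nm

The Paschen series terminates on n_f = 3; the fourth line has n_i = 3+4 = 7.
ΔE = 340.0 × (1/3² − 1/7²) = 30.84 eV.
λ = 1240 / 30.84 = 40.2 nm.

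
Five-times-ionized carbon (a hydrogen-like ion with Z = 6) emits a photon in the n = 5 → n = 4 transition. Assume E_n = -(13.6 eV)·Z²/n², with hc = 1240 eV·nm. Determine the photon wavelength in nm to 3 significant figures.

113 nm

For Z = 6 the level energies scale as Z², so the effective Rydberg energy is 13.6 × 36 = 489.6 eV.
ΔE = 489.6 × (1/4² − 1/5²) = 489.6 × 0.02250 = 11.02 eV.
λ = hc/ΔE = 1240 / 11.02 = 113 nm.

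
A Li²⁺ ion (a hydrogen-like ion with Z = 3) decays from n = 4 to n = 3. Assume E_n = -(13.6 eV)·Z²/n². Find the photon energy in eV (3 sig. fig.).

5.95 eV

The Bohr energies scale as Z², so for Z = 3: E_n = −122.4/n² eV.
E_4 = −122.4/16 = −7.650 eV and E_3 = −122.4/9 = −13.60 eV.
The photon energy is |E_4 − E_3| = 5.95 eV.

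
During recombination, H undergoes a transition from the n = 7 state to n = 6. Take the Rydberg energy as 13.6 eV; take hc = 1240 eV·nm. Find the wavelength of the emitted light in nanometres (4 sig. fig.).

ΔE = 13.60 × (1/6² − 1/7²) = 13.60 × 0.007370 = 0.1002 eV.
λ = hc/ΔE = 1240 / 0.1002 = 12370 nm.

12370 nm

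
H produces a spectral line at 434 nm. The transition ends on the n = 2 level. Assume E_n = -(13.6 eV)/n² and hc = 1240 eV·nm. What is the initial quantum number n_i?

The photon energy is ΔE = hc/λ = 1240 / 434 = 2.857 eV.
With Z = 1, ΔE = 13.60 × (1/n_f² − 1/n_i²), so 1/n_f² − 1/n_i² = 0.2101.
With n_f = 2: 1/n_i² = 1/4 − 0.2101 = 0.03992, so n_i ≈ 5.01.

n_i = 5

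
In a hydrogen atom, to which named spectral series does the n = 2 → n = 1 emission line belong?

The series is set by the lower level: n_f = 1 is the Lyman series.

Lyman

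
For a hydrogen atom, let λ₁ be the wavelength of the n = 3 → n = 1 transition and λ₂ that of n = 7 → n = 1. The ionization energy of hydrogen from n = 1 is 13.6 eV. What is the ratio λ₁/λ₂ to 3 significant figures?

1.10

λ ∝ 1/ΔE ∝ 1/(1/n_f² − 1/n_i²), and the Z² and hc factors cancel in the ratio.
λ₁/λ₂ = (1/1² − 1/7²)/(1/1² − 1/3²) = 0.9796/0.8889 = 1.10.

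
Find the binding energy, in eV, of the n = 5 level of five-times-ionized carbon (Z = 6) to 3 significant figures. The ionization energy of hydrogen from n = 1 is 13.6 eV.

19.6 eV

E_n = −13.6 Z²/n² = −489.6/n² eV for Z = 6.
E_5 = −489.6/25 = −19.6 eV, so ionization (to E = 0) requires 19.6 eV.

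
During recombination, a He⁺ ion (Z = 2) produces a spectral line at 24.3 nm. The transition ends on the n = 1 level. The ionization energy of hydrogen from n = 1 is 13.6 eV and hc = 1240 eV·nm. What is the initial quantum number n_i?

The photon energy is ΔE = hc/λ = 1240 / 24.3 = 51.03 eV.
With Z = 2, ΔE = 54.40 × (1/n_f² − 1/n_i²), so 1/n_f² − 1/n_i² = 0.9380.
With n_f = 1: 1/n_i² = 1/1 − 0.9380 = 0.06197, so n_i ≈ 4.02.

n_i = 4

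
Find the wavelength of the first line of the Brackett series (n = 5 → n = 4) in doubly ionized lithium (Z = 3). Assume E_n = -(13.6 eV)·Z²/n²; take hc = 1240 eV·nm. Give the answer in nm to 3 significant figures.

The Brackett series terminates on n_f = 4; the first line has n_i = 4+1 = 5.
ΔE = 122.4 × (1/4² − 1/5²) = 2.754 eV.
λ = 1240 / 2.754 = 450 nm.

450 nm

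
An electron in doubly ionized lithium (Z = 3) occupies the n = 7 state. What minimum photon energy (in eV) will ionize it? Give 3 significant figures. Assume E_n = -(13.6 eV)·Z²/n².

2.50 eV

E_n = −13.6 Z²/n² = −122.4/n² eV for Z = 3.
E_7 = −122.4/49 = −2.50 eV, so ionization (to E = 0) requires 2.50 eV.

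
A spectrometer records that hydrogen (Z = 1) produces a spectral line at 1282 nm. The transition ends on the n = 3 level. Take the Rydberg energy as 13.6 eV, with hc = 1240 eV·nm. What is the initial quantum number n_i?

n_i = 5

The photon energy is ΔE = hc/λ = 1240 / 1282 = 0.9672 eV.
With Z = 1, ΔE = 13.60 × (1/n_f² − 1/n_i²), so 1/n_f² − 1/n_i² = 0.07112.
With n_f = 3: 1/n_i² = 1/9 − 0.07112 = 0.03999, so n_i ≈ 5.00.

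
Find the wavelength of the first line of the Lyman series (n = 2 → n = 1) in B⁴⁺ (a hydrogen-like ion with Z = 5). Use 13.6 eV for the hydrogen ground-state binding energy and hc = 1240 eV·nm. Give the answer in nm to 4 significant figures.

The Lyman series terminates on n_f = 1; the first line has n_i = 1+1 = 2.
ΔE = 340.0 × (1/1² − 1/2²) = 255.0 eV.
λ = 1240 / 255.0 = 4.863 nm.

4.863 nm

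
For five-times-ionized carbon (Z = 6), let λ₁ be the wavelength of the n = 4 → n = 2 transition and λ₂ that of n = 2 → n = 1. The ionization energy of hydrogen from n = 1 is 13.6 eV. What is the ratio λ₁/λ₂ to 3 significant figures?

λ ∝ 1/ΔE ∝ 1/(1/n_f² − 1/n_i²), and the Z² and hc factors cancel in the ratio.
λ₁/λ₂ = (1/1² − 1/2²)/(1/2² − 1/4²) = 0.7500/0.1875 = 4.00.

4.00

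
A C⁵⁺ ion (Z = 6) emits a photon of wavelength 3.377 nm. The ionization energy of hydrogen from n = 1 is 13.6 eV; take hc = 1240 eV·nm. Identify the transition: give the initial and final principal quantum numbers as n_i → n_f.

n_i = 2, n_f = 1

The photon energy is ΔE = hc/λ = 1240 / 3.377 = 367.2 eV.
With Z = 6, ΔE = 489.6 × (1/n_f² − 1/n_i²), so 1/n_f² − 1/n_i² = 0.7500.
Trying n_f = 1 gives 1/n_i² = 0.2500, i.e. n_i ≈ 2; this pair matches.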